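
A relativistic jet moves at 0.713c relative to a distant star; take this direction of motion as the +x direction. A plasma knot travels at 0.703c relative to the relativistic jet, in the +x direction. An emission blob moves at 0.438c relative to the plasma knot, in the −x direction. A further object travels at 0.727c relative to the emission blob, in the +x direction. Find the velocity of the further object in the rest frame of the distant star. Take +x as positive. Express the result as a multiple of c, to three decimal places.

+0.977c

Apply u = (u' + v)/(1 + u'v/c²) successively, working outward toward the distant star.
Start: velocity of the relativistic jet relative to the distant star = 0.7130c.
Compose with the plasma knot (u' = 0.703 in the relativistic jet frame): u_1 = (0.703 + 0.713) / (1 + 0.703·0.713) = 1.4160/1.5012 = 0.9432.
Compose with the emission blob (u' = -0.438 in the plasma knot frame): u_2 = (-0.438 + 0.943) / (1 + (-0.438)·0.943) = 0.5052/0.5869 = 0.8609.
Compose with the further object (u' = 0.727 in the emission blob frame): u_3 = (0.727 + 0.861) / (1 + 0.727·0.861) = 1.5879/1.6259 = 0.9766.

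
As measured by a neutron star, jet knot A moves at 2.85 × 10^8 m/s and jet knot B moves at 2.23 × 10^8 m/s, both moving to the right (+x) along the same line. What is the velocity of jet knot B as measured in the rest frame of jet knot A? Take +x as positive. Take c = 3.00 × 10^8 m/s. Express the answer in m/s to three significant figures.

β_A = 0.950, β_B = 0.743 (dividing each by c = 3.00 × 10^8 m/s).
Transform to A's frame with the inverse velocity-addition law: u' = (u − v)/(1 − uv/c²), taking u = β_B and v = β_A.
u' = (0.743 − 0.950) / (1 − (0.950)(0.743)) = -0.2067/0.2938 = -0.7033.
u' = -0.7033 × 3.00 × 10^8 m/s.

-2.11 × 10^8 m/s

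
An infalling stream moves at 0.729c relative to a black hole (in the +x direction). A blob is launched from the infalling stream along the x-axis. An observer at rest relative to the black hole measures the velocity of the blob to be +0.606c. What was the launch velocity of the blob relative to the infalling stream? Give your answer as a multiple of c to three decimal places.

Invert the composition law: u' = (u − v)/(1 − uv/c²).
u' = (0.606 − 0.729) / (1 − (0.606)(0.729)) = -0.1230/0.5582 = -0.2203.

-0.220c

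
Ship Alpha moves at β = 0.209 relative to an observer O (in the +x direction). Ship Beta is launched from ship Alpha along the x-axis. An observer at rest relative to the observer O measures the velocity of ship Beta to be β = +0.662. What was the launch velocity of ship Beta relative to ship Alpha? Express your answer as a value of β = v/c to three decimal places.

β = +0.526

Invert the composition law: u' = (u − v)/(1 − uv/c²).
u' = (0.662 − 0.209) / (1 − (0.662)(0.209)) = 0.4530/0.8616 = 0.5257.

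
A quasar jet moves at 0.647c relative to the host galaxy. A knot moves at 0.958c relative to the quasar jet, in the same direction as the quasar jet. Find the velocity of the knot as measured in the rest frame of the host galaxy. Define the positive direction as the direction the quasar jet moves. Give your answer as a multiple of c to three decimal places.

With v = 0.647 and u' = 0.958 (in units of c),
u = (u' + v)/(1 + u'v/c²):
u = (0.958 + 0.647) / (1 + 0.958·0.647) = 1.6050/1.6198 = 0.9908
(Galilean addition would give +1.605c, exceeding c.)

0.991c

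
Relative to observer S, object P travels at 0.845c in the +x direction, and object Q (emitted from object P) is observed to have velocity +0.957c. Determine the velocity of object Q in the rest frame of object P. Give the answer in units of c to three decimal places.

Invert the composition law: u' = (u − v)/(1 − uv/c²).
u' = (0.957 − 0.845) / (1 − (0.957)(0.845)) = 0.1120/0.1913 = 0.5854.

+0.585c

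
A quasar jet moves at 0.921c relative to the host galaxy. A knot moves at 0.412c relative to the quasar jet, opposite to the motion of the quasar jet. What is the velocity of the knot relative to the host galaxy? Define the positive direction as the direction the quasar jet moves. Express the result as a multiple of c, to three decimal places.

With v = 0.921 and u' = -0.412 (in units of c),
u = (u' + v)/(1 + u'v/c²):
u = (-0.412 + 0.921) / (1 + (-0.412)·0.921) = 0.5090/0.6205 = 0.8202

+0.820c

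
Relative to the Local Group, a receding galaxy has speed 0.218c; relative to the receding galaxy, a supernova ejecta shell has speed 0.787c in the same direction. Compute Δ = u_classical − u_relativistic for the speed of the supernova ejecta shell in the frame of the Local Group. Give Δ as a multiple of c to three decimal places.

Δ = 0.147c

Galilean: u_cl = 0.787 + 0.218 = 1.0050.
Relativistic: u_rel = (0.787 + 0.218) / (1 + 0.787·0.218) = 1.0050/1.1716 = 0.8578.
Δ = 1.0050 − 0.8578 = 0.1472.
(The classical prediction exceeds c; the relativistic result does not.)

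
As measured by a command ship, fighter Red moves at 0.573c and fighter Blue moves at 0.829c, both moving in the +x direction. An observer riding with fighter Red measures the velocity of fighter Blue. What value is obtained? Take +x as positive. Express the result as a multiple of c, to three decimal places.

β_A = 0.573, β_B = 0.829.
Transform to A's frame with the inverse velocity-addition law: u' = (u − v)/(1 − uv/c²), taking u = β_B and v = β_A.
u' = (0.829 − 0.573) / (1 − (0.573)(0.829)) = 0.2560/0.5250 = 0.4876.

+0.488c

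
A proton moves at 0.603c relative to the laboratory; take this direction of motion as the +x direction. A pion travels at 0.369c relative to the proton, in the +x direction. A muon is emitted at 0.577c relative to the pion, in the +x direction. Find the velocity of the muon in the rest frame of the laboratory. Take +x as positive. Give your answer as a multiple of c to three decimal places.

0.941c

Apply u = (u' + v)/(1 + u'v/c²) successively, working outward toward the laboratory.
Start: velocity of the proton relative to the laboratory = 0.6030c.
Compose with the pion (u' = 0.369 in the proton frame): u_1 = (0.369 + 0.603) / (1 + 0.369·0.603) = 0.9720/1.2225 = 0.7951.
Compose with the muon (u' = 0.577 in the pion frame): u_2 = (0.577 + 0.795) / (1 + 0.577·0.795) = 1.3721/1.4588 = 0.9406.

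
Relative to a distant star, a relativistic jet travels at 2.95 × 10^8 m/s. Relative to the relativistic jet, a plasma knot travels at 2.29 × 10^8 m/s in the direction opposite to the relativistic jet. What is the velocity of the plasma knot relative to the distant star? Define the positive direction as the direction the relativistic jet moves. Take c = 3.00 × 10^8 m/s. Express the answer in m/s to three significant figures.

In units of c (dividing by 3.00 × 10^8 m/s): v = 0.983, u' = -0.763.
u = (u' + v)/(1 + u'v/c²):
u = (-0.763 + 0.983) / (1 + (-0.763)·0.983) = 0.2200/0.2494 = 0.8822
Converting back: u = 0.8822 × 3.00 × 10^8 m/s.

+2.65 × 10^8 m/s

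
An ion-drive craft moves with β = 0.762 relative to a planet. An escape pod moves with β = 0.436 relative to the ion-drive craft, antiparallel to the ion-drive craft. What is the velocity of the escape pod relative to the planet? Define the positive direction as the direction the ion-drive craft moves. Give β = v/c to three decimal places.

With v = 0.762 and u' = -0.436 (in units of c),
u = (u' + v)/(1 + u'v/c²):
u = (-0.436 + 0.762) / (1 + (-0.436)·0.762) = 0.3260/0.6678 = 0.4882
(Galilean addition would give +0.326c.)

β = +0.488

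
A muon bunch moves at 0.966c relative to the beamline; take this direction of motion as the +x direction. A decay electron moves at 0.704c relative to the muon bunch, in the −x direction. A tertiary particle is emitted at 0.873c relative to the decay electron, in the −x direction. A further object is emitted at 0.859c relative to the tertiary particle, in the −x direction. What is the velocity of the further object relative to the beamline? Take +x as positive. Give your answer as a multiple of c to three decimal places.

-0.902c

Apply u = (u' + v)/(1 + u'v/c²) successively, working outward toward the beamline.
Start: velocity of the muon bunch relative to the beamline = 0.9660c.
Compose with the decay electron (u' = -0.704 in the muon bunch frame): u_1 = (-0.704 + 0.966) / (1 + (-0.704)·0.966) = 0.2620/0.3199 = 0.8189.
Compose with the tertiary particle (u' = -0.873 in the decay electron frame): u_2 = (-0.873 + 0.819) / (1 + (-0.873)·0.819) = -0.0541/0.2851 = -0.1897.
Compose with the further object (u' = -0.859 in the tertiary particle frame): u_3 = (-0.859 + (-0.190)) / (1 + (-0.859)·(-0.190)) = -1.0487/1.1630 = -0.9018.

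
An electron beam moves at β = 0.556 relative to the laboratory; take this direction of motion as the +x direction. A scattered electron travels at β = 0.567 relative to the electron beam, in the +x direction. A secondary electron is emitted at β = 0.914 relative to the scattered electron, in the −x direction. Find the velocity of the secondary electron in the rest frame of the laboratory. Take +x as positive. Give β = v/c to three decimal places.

Apply u = (u' + v)/(1 + u'v/c²) successively, working outward toward the laboratory.
Start: velocity of the electron beam relative to the laboratory = 0.5560c.
Compose with the scattered electron (u' = 0.567 in the electron beam frame): u_1 = (0.567 + 0.556) / (1 + 0.567·0.556) = 1.1230/1.3153 = 0.8538.
Compose with the secondary electron (u' = -0.914 in the scattered electron frame): u_2 = (-0.914 + 0.854) / (1 + (-0.914)·0.854) = -0.0602/0.2196 = -0.2740.

β = -0.274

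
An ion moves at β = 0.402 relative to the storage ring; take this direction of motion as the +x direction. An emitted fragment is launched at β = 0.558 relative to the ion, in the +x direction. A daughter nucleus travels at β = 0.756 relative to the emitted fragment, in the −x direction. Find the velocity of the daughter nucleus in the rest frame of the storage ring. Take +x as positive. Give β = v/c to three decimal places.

Apply u = (u' + v)/(1 + u'v/c²) successively, working outward toward the storage ring.
Start: velocity of the ion relative to the storage ring = 0.4020c.
Compose with the emitted fragment (u' = 0.558 in the ion frame): u_1 = (0.558 + 0.402) / (1 + 0.558·0.402) = 0.9600/1.2243 = 0.7841.
Compose with the daughter nucleus (u' = -0.756 in the emitted fragment frame): u_2 = (-0.756 + 0.784) / (1 + (-0.756)·0.784) = 0.0281/0.4072 = 0.0690.

β = +0.069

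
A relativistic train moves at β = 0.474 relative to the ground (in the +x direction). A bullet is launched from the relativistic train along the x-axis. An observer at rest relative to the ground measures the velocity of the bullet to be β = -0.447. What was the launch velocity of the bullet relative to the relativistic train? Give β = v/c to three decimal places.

β = -0.760

Invert the composition law: u' = (u − v)/(1 − uv/c²).
u' = (-0.447 − 0.474) / (1 − (-0.447)(0.474)) = -0.9210/1.2119 = -0.7600.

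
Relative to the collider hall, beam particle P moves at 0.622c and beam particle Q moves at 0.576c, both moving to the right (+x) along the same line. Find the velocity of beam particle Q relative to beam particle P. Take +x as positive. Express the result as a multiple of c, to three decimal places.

-0.072c

β_A = 0.622, β_B = 0.576.
Transform to A's frame with the inverse velocity-addition law: u' = (u − v)/(1 − uv/c²), taking u = β_B and v = β_A.
u' = (0.576 − 0.622) / (1 − (0.622)(0.576)) = -0.0460/0.6417 = -0.0717.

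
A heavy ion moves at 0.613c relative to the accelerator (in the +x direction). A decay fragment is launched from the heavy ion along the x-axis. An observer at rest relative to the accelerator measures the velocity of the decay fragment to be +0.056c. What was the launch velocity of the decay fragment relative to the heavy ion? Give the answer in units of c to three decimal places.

Invert the composition law: u' = (u − v)/(1 − uv/c²).
u' = (0.056 − 0.613) / (1 − (0.056)(0.613)) = -0.5570/0.9657 = -0.5768.

-0.577c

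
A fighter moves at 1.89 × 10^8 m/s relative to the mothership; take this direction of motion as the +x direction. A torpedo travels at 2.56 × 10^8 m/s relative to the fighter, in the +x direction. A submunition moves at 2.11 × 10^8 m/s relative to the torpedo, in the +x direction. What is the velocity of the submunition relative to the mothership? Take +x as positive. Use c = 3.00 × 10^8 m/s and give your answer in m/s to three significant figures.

2.98 × 10^8 m/s

Apply u = (u' + v)/(1 + u'v/c²) successively, working outward toward the mothership.
(Dividing each given speed by c = 3.00 × 10^8 m/s to work in units of c.)
Start: velocity of the fighter relative to the mothership = 0.6300c.
Compose with the torpedo (u' = 0.853 in the fighter frame): u_1 = (0.853 + 0.630) / (1 + 0.853·0.630) = 1.4833/1.5376 = 0.9647.
Compose with the submunition (u' = 0.703 in the torpedo frame): u_2 = (0.703 + 0.965) / (1 + 0.703·0.965) = 1.6680/1.6785 = 0.9938.
So u = 0.9938 × 3.00 × 10^8 m/s.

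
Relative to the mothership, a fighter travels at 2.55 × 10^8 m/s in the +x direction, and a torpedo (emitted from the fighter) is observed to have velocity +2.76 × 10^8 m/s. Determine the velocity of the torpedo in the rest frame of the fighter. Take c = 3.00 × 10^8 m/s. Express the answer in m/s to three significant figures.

v = 0.850c, u = 0.920c.
Invert the composition law: u' = (u − v)/(1 − uv/c²).
u' = (0.920 − 0.850) / (1 − (0.920)(0.850)) = 0.0700/0.2180 = 0.3211.
u' = 0.3211 × 3.00 × 10^8 m/s.

+9.63 × 10^7 m/s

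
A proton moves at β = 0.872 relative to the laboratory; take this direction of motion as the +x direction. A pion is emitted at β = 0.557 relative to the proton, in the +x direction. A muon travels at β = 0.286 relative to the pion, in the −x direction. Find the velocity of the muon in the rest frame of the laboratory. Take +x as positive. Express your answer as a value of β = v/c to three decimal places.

β = +0.932

Apply u = (u' + v)/(1 + u'v/c²) successively, working outward toward the laboratory.
Start: velocity of the proton relative to the laboratory = 0.8720c.
Compose with the pion (u' = 0.557 in the proton frame): u_1 = (0.557 + 0.872) / (1 + 0.557·0.872) = 1.4290/1.4857 = 0.9618.
Compose with the muon (u' = -0.286 in the pion frame): u_2 = (-0.286 + 0.962) / (1 + (-0.286)·0.962) = 0.6758/0.7249 = 0.9323.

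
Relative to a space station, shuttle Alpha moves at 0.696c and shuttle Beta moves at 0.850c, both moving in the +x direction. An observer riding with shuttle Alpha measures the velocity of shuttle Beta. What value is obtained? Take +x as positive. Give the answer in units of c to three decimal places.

β_A = 0.696, β_B = 0.850.
Transform to A's frame with the inverse velocity-addition law: u' = (u − v)/(1 − uv/c²), taking u = β_B and v = β_A.
u' = (0.850 − 0.696) / (1 − (0.696)(0.850)) = 0.1540/0.4084 = 0.3771.

+0.377c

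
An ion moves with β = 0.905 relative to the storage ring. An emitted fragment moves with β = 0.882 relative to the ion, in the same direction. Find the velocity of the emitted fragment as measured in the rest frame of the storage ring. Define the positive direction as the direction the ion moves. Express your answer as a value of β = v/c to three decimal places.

With v = 0.905 and u' = 0.882 (in units of c),
u = (u' + v)/(1 + u'v/c²):
u = (0.882 + 0.905) / (1 + 0.882·0.905) = 1.7870/1.7982 = 0.9938
(Galilean addition would give +1.787c, exceeding c.)

β = 0.994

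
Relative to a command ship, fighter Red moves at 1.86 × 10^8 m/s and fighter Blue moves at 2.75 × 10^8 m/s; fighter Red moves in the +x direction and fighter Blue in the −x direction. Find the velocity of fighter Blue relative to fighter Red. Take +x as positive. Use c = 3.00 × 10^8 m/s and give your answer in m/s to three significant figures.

-2.94 × 10^8 m/s

β_A = 0.620, β_B = -0.917 (dividing each by c = 3.00 × 10^8 m/s).
Transform to A's frame with the inverse velocity-addition law: u' = (u − v)/(1 − uv/c²), taking u = β_B and v = β_A.
u' = (-0.917 − 0.620) / (1 − (0.620)(-0.917)) = -1.5367/1.5683 = -0.9798.
u' = -0.9798 × 3.00 × 10^8 m/s.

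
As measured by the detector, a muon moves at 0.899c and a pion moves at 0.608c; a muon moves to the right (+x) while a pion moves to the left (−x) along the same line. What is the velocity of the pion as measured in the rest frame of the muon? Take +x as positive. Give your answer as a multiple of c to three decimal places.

β_A = 0.899, β_B = -0.608.
Transform to A's frame with the inverse velocity-addition law: u' = (u − v)/(1 − uv/c²), taking u = β_B and v = β_A.
u' = (-0.608 − 0.899) / (1 − (0.899)(-0.608)) = -1.5070/1.5466 = -0.9744.

-0.974c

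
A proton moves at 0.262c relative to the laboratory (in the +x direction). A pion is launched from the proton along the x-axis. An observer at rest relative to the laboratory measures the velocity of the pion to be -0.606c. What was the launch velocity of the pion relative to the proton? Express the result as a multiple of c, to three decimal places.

-0.749c

Invert the composition law: u' = (u − v)/(1 − uv/c²).
u' = (-0.606 − 0.262) / (1 − (-0.606)(0.262)) = -0.8680/1.1588 = -0.7491.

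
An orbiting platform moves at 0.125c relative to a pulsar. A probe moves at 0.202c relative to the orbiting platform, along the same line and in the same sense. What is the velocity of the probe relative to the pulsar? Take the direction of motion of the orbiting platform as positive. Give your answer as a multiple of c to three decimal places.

0.319c

With v = 0.125 and u' = 0.202 (in units of c),
u = (u' + v)/(1 + u'v/c²):
u = (0.202 + 0.125) / (1 + 0.202·0.125) = 0.3270/1.0252 = 0.3189
(Galilean addition would give +0.327c.)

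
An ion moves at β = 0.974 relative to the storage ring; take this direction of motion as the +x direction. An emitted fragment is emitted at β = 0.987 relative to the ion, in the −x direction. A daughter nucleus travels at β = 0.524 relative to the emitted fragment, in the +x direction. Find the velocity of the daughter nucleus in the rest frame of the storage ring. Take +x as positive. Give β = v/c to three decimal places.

Apply u = (u' + v)/(1 + u'v/c²) successively, working outward toward the storage ring.
Start: velocity of the ion relative to the storage ring = 0.9740c.
Compose with the emitted fragment (u' = -0.987 in the ion frame): u_1 = (-0.987 + 0.974) / (1 + (-0.987)·0.974) = -0.0130/0.0387 = -0.3362.
Compose with the daughter nucleus (u' = 0.524 in the emitted fragment frame): u_2 = (0.524 + (-0.336)) / (1 + 0.524·(-0.336)) = 0.1878/0.8238 = 0.2279.

β = +0.228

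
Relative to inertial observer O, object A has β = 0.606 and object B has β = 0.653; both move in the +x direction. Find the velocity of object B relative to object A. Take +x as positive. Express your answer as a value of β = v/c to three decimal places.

β = +0.078

β_A = 0.606, β_B = 0.653.
Transform to A's frame with the inverse velocity-addition law: u' = (u − v)/(1 − uv/c²), taking u = β_B and v = β_A.
u' = (0.653 − 0.606) / (1 − (0.606)(0.653)) = 0.0470/0.6043 = 0.0778.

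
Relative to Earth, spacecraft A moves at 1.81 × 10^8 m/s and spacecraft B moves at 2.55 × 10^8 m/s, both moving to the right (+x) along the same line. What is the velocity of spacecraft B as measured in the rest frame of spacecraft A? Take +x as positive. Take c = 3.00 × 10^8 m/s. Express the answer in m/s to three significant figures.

β_A = 0.603, β_B = 0.850 (dividing each by c = 3.00 × 10^8 m/s).
Transform to A's frame with the inverse velocity-addition law: u' = (u − v)/(1 − uv/c²), taking u = β_B and v = β_A.
u' = (0.850 − 0.603) / (1 − (0.603)(0.850)) = 0.2467/0.4872 = 0.5063.
u' = 0.5063 × 3.00 × 10^8 m/s.

+1.52 × 10^8 m/s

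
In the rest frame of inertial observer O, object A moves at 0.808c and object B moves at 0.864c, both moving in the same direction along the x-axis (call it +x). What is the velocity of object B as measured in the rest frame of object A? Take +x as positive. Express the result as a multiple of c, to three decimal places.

+0.185c

β_A = 0.808, β_B = 0.864.
Transform to A's frame with the inverse velocity-addition law: u' = (u − v)/(1 − uv/c²), taking u = β_B and v = β_A.
u' = (0.864 − 0.808) / (1 − (0.808)(0.864)) = 0.0560/0.3019 = 0.1855.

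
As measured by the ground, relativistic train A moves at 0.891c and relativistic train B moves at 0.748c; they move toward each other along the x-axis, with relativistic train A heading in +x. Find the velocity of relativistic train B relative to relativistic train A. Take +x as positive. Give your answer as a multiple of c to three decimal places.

-0.984c

β_A = 0.891, β_B = -0.748.
Transform to A's frame with the inverse velocity-addition law: u' = (u − v)/(1 − uv/c²), taking u = β_B and v = β_A.
u' = (-0.748 − 0.891) / (1 − (0.891)(-0.748)) = -1.6390/1.6665 = -0.9835.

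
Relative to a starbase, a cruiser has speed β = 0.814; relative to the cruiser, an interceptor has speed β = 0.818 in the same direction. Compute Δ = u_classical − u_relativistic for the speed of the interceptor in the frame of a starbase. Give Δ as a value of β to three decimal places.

Galilean: u_cl = 0.818 + 0.814 = 1.6320.
Relativistic: u_rel = (0.818 + 0.814) / (1 + 0.818·0.814) = 1.6320/1.6659 = 0.9797.
Δ = 1.6320 − 0.9797 = 0.6523.
(The classical prediction exceeds c; the relativistic result does not.)

Δ = 0.652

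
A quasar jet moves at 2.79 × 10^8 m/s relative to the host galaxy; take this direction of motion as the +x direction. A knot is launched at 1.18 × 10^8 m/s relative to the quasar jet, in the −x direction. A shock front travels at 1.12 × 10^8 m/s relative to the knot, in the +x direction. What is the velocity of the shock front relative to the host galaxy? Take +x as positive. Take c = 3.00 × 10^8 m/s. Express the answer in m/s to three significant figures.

+2.78 × 10^8 m/s

Apply u = (u' + v)/(1 + u'v/c²) successively, working outward toward the host galaxy.
(Dividing each given speed by c = 3.00 × 10^8 m/s to work in units of c.)
Start: velocity of the quasar jet relative to the host galaxy = 0.9300c.
Compose with the knot (u' = -0.393 in the quasar jet frame): u_1 = (-0.393 + 0.930) / (1 + (-0.393)·0.930) = 0.5367/0.6342 = 0.8462.
Compose with the shock front (u' = 0.373 in the knot frame): u_2 = (0.373 + 0.846) / (1 + 0.373·0.846) = 1.2195/1.3159 = 0.9268.
So u = 0.9268 × 3.00 × 10^8 m/s.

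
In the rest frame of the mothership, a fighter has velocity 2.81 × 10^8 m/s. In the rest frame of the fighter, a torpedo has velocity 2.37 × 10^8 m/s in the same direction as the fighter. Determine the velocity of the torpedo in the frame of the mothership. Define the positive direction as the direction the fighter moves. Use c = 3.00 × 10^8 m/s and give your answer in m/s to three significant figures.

In units of c (dividing by 3.00 × 10^8 m/s): v = 0.937, u' = 0.790.
u = (u' + v)/(1 + u'v/c²):
u = (0.790 + 0.937) / (1 + 0.790·0.937) = 1.7267/1.7400 = 0.9924
(Galilean addition would give +1.727c, exceeding c.)
Converting back: u = 0.9924 × 3.00 × 10^8 m/s.

2.98 × 10^8 m/s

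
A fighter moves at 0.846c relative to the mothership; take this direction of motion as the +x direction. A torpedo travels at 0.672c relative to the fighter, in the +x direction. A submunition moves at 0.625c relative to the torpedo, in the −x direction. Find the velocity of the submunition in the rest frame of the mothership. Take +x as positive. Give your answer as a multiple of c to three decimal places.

Apply u = (u' + v)/(1 + u'v/c²) successively, working outward toward the mothership.
Start: velocity of the fighter relative to the mothership = 0.8460c.
Compose with the torpedo (u' = 0.672 in the fighter frame): u_1 = (0.672 + 0.846) / (1 + 0.672·0.846) = 1.5180/1.5685 = 0.9678.
Compose with the submunition (u' = -0.625 in the torpedo frame): u_2 = (-0.625 + 0.968) / (1 + (-0.625)·0.968) = 0.3428/0.3951 = 0.8676.

+0.868c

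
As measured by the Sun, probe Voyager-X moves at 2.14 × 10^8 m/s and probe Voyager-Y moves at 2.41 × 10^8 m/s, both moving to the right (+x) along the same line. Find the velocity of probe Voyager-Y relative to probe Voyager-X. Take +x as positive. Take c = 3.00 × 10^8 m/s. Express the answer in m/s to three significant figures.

β_A = 0.713, β_B = 0.803 (dividing each by c = 3.00 × 10^8 m/s).
Transform to A's frame with the inverse velocity-addition law: u' = (u − v)/(1 − uv/c²), taking u = β_B and v = β_A.
u' = (0.803 − 0.713) / (1 − (0.713)(0.803)) = 0.0900/0.4270 = 0.2108.
u' = 0.2108 × 3.00 × 10^8 m/s.

+6.32 × 10^7 m/s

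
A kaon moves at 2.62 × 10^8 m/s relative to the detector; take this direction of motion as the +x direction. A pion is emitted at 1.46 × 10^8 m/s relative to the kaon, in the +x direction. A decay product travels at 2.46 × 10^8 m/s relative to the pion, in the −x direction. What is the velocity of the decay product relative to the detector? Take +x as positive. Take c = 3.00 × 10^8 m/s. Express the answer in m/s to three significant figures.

+1.85 × 10^8 m/s

Apply u = (u' + v)/(1 + u'v/c²) successively, working outward toward the detector.
(Dividing each given speed by c = 3.00 × 10^8 m/s to work in units of c.)
Start: velocity of the kaon relative to the detector = 0.8733c.
Compose with the pion (u' = 0.487 in the kaon frame): u_1 = (0.487 + 0.873) / (1 + 0.487·0.873) = 1.3600/1.4250 = 0.9544.
Compose with the decay product (u' = -0.820 in the pion frame): u_2 = (-0.820 + 0.954) / (1 + (-0.820)·0.954) = 0.1344/0.2174 = 0.6180.
So u = 0.6180 × 3.00 × 10^8 m/s.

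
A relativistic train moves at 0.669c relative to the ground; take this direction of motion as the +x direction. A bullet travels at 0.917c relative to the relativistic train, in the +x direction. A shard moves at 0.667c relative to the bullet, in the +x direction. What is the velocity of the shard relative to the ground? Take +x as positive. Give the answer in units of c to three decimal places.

0.997c

Apply u = (u' + v)/(1 + u'v/c²) successively, working outward toward the ground.
Start: velocity of the relativistic train relative to the ground = 0.6690c.
Compose with the bullet (u' = 0.917 in the relativistic train frame): u_1 = (0.917 + 0.669) / (1 + 0.917·0.669) = 1.5860/1.6135 = 0.9830.
Compose with the shard (u' = 0.667 in the bullet frame): u_2 = (0.667 + 0.983) / (1 + 0.667·0.983) = 1.6500/1.6556 = 0.9966.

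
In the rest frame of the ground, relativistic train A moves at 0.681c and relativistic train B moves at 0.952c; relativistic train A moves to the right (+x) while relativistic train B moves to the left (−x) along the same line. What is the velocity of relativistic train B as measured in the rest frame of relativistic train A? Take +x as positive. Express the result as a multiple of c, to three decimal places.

β_A = 0.681, β_B = -0.952.
Transform to A's frame with the inverse velocity-addition law: u' = (u − v)/(1 − uv/c²), taking u = β_B and v = β_A.
u' = (-0.952 − 0.681) / (1 − (0.681)(-0.952)) = -1.6330/1.6483 = -0.9907.

-0.991c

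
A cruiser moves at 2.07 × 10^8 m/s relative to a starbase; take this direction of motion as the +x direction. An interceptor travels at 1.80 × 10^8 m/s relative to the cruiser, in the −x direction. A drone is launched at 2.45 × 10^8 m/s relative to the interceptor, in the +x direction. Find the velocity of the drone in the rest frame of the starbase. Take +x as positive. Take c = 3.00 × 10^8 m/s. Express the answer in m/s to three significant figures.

Apply u = (u' + v)/(1 + u'v/c²) successively, working outward toward the starbase.
(Dividing each given speed by c = 3.00 × 10^8 m/s to work in units of c.)
Start: velocity of the cruiser relative to the starbase = 0.6900c.
Compose with the interceptor (u' = -0.600 in the cruiser frame): u_1 = (-0.600 + 0.690) / (1 + (-0.600)·0.690) = 0.0900/0.5860 = 0.1536.
Compose with the drone (u' = 0.817 in the interceptor frame): u_2 = (0.817 + 0.154) / (1 + 0.817·0.154) = 0.9703/1.1254 = 0.8621.
So u = 0.8621 × 3.00 × 10^8 m/s.

+2.59 × 10^8 m/s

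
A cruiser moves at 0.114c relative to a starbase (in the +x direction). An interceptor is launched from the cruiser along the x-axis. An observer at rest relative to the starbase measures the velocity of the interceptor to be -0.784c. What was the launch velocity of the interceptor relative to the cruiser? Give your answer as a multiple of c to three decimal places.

-0.824c

Invert the composition law: u' = (u − v)/(1 − uv/c²).
u' = (-0.784 − 0.114) / (1 − (-0.784)(0.114)) = -0.8980/1.0894 = -0.8243.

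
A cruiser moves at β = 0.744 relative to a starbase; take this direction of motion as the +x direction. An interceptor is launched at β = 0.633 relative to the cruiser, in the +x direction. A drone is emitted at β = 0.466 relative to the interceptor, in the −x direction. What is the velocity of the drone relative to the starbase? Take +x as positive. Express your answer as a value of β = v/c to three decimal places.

Apply u = (u' + v)/(1 + u'v/c²) successively, working outward toward the starbase.
Start: velocity of the cruiser relative to the starbase = 0.7440c.
Compose with the interceptor (u' = 0.633 in the cruiser frame): u_1 = (0.633 + 0.744) / (1 + 0.633·0.744) = 1.3770/1.4710 = 0.9361.
Compose with the drone (u' = -0.466 in the interceptor frame): u_2 = (-0.466 + 0.936) / (1 + (-0.466)·0.936) = 0.4701/0.5638 = 0.8339.

β = +0.834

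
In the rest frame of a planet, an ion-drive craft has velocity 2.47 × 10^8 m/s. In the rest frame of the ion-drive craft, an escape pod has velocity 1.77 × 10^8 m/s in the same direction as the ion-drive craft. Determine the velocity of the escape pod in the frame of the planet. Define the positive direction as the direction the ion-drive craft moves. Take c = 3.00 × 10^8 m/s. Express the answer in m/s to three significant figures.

In units of c (dividing by 3.00 × 10^8 m/s): v = 0.823, u' = 0.590.
u = (u' + v)/(1 + u'v/c²):
u = (0.590 + 0.823) / (1 + 0.590·0.823) = 1.4133/1.4858 = 0.9512
(Galilean addition would give +1.413c, exceeding c.)
Converting back: u = 0.9512 × 3.00 × 10^8 m/s.

2.85 × 10^8 m/s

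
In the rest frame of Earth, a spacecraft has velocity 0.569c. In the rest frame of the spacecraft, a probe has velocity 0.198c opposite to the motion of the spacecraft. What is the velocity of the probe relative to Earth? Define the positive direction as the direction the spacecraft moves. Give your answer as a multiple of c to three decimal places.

With v = 0.569 and u' = -0.198 (in units of c),
u = (u' + v)/(1 + u'v/c²):
u = (-0.198 + 0.569) / (1 + (-0.198)·0.569) = 0.3710/0.8873 = 0.4181
(Galilean addition would give +0.371c.)

+0.418c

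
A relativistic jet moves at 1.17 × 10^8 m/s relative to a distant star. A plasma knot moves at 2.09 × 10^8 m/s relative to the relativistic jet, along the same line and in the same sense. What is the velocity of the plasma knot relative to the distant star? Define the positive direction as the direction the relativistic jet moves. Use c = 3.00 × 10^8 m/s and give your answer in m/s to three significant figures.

In units of c (dividing by 3.00 × 10^8 m/s): v = 0.390, u' = 0.697.
u = (u' + v)/(1 + u'v/c²):
u = (0.697 + 0.390) / (1 + 0.697·0.390) = 1.0867/1.2717 = 0.8545
(Galilean addition would give +1.087c, exceeding c.)
Converting back: u = 0.8545 × 3.00 × 10^8 m/s.

2.56 × 10^8 m/s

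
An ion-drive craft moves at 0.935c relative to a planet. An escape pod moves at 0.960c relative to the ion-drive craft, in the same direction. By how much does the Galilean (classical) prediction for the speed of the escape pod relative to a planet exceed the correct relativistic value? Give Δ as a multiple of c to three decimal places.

Galilean: u_cl = 0.960 + 0.935 = 1.8950.
Relativistic: u_rel = (0.960 + 0.935) / (1 + 0.960·0.935) = 1.8950/1.8976 = 0.9986.
Δ = 1.8950 − 0.9986 = 0.8964.
(The classical prediction exceeds c; the relativistic result does not.)

Δ = 0.896c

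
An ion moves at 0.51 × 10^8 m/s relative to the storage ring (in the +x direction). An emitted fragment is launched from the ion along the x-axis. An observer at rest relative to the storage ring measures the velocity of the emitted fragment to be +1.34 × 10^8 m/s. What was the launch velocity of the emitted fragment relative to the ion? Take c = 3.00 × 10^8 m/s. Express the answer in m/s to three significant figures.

+8.98 × 10^7 m/s

v = 0.170c, u = 0.447c.
Invert the composition law: u' = (u − v)/(1 − uv/c²).
u' = (0.447 − 0.170) / (1 − (0.447)(0.170)) = 0.2767/0.9241 = 0.2994.
u' = 0.2994 × 3.00 × 10^8 m/s.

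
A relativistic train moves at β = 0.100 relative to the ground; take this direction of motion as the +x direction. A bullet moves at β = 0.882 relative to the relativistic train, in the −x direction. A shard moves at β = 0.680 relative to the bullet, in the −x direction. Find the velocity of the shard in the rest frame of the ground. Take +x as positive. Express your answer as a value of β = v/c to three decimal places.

β = -0.971

Apply u = (u' + v)/(1 + u'v/c²) successively, working outward toward the ground.
Start: velocity of the relativistic train relative to the ground = 0.1000c.
Compose with the bullet (u' = -0.882 in the relativistic train frame): u_1 = (-0.882 + 0.100) / (1 + (-0.882)·0.100) = -0.7820/0.9118 = -0.8576.
Compose with the shard (u' = -0.680 in the bullet frame): u_2 = (-0.680 + (-0.858)) / (1 + (-0.680)·(-0.858)) = -1.5376/1.5832 = -0.9712.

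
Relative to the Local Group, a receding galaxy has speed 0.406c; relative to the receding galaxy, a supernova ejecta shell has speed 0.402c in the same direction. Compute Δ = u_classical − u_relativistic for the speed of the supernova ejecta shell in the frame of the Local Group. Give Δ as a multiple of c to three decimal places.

Δ = 0.113c

Galilean: u_cl = 0.402 + 0.406 = 0.8080.
Relativistic: u_rel = (0.402 + 0.406) / (1 + 0.402·0.406) = 0.8080/1.1632 = 0.6946.
Δ = 0.8080 − 0.6946 = 0.1134.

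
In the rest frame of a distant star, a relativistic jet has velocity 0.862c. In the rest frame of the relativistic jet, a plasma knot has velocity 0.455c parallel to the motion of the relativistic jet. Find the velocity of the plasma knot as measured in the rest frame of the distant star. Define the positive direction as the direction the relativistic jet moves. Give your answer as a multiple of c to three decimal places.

0.946c

With v = 0.862 and u' = 0.455 (in units of c),
u = (u' + v)/(1 + u'v/c²):
u = (0.455 + 0.862) / (1 + 0.455·0.862) = 1.3170/1.3922 = 0.9460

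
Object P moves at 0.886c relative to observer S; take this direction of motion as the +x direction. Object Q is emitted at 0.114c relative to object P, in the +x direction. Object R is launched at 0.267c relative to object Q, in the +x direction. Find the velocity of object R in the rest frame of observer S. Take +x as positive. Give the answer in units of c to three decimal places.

0.946c

Apply u = (u' + v)/(1 + u'v/c²) successively, working outward toward observer S.
Start: velocity of object P relative to observer S = 0.8860c.
Compose with object Q (u' = 0.114 in object P frame): u_1 = (0.114 + 0.886) / (1 + 0.114·0.886) = 1.0000/1.1010 = 0.9083.
Compose with object R (u' = 0.267 in object Q frame): u_2 = (0.267 + 0.908) / (1 + 0.267·0.908) = 1.1753/1.2425 = 0.9459.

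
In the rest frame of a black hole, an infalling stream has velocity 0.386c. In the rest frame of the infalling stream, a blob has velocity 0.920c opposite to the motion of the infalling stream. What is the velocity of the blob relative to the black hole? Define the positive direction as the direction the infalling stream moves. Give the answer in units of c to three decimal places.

With v = 0.386 and u' = -0.920 (in units of c),
u = (u' + v)/(1 + u'v/c²):
u = (-0.920 + 0.386) / (1 + (-0.920)·0.386) = -0.5340/0.6449 = -0.8281

-0.828c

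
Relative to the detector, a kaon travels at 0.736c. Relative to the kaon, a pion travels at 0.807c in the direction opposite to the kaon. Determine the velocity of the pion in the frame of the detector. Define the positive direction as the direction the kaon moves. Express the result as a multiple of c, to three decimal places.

-0.175c

With v = 0.736 and u' = -0.807 (in units of c),
u = (u' + v)/(1 + u'v/c²):
u = (-0.807 + 0.736) / (1 + (-0.807)·0.736) = -0.0710/0.4060 = -0.1749
(Galilean addition would give -0.071c.)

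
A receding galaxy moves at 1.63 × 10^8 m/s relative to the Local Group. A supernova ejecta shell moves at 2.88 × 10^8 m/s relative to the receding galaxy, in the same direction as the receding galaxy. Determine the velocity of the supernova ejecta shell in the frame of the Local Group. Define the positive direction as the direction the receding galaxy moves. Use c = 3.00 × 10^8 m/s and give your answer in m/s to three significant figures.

In units of c (dividing by 3.00 × 10^8 m/s): v = 0.543, u' = 0.960.
u = (u' + v)/(1 + u'v/c²):
u = (0.960 + 0.543) / (1 + 0.960·0.543) = 1.5033/1.5216 = 0.9880
Converting back: u = 0.9880 × 3.00 × 10^8 m/s.

2.96 × 10^8 m/s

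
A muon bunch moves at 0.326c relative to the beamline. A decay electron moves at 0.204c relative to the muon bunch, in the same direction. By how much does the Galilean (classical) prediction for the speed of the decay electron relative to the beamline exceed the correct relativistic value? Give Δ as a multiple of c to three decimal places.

Δ = 0.033c

Galilean: u_cl = 0.204 + 0.326 = 0.5300.
Relativistic: u_rel = (0.204 + 0.326) / (1 + 0.204·0.326) = 0.5300/1.0665 = 0.4970.
Δ = 0.5300 − 0.4970 = 0.0330.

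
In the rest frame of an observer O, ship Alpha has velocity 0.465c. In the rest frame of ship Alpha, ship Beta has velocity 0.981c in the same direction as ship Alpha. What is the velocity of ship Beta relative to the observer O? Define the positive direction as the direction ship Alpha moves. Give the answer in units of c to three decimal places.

0.993c

With v = 0.465 and u' = 0.981 (in units of c),
u = (u' + v)/(1 + u'v/c²):
u = (0.981 + 0.465) / (1 + 0.981·0.465) = 1.4460/1.4562 = 0.9930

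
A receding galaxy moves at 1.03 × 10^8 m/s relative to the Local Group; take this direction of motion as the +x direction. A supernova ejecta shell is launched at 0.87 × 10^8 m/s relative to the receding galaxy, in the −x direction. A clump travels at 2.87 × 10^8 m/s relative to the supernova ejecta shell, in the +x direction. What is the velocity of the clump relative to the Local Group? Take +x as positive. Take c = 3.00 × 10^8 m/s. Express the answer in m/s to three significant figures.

+2.88 × 10^8 m/s

Apply u = (u' + v)/(1 + u'v/c²) successively, working outward toward the Local Group.
(Dividing each given speed by c = 3.00 × 10^8 m/s to work in units of c.)
Start: velocity of the receding galaxy relative to the Local Group = 0.3433c.
Compose with the supernova ejecta shell (u' = -0.290 in the receding galaxy frame): u_1 = (-0.290 + 0.343) / (1 + (-0.290)·0.343) = 0.0533/0.9004 = 0.0592.
Compose with the clump (u' = 0.957 in the supernova ejecta shell frame): u_2 = (0.957 + 0.059) / (1 + 0.957·0.059) = 1.0159/1.0567 = 0.9614.
So u = 0.9614 × 3.00 × 10^8 m/s.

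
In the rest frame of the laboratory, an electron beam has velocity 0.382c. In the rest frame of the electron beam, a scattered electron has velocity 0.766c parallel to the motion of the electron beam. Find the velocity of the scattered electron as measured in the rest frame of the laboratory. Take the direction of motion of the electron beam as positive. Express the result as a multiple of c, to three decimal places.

With v = 0.382 and u' = 0.766 (in units of c),
u = (u' + v)/(1 + u'v/c²):
u = (0.766 + 0.382) / (1 + 0.766·0.382) = 1.1480/1.2926 = 0.8881
(Galilean addition would give +1.148c, exceeding c.)

0.888c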